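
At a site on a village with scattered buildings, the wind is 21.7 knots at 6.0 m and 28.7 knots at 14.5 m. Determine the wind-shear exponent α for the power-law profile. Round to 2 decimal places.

α ≈ 0.32

Power law: V₂/V₁ = (z₂/z₁)^α ⇒ α = ln(V₂/V₁) / ln(z₂/z₁)
α = ln(28.7/21.7) / ln(14.5/6.0) = ln(1.3226) / ln(2.4167)
  = 0.27958 / 0.88239 = 0.31685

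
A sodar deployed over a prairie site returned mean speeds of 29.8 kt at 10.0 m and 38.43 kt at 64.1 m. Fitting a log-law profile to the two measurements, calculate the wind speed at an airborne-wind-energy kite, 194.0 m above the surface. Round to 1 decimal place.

Log law: V ∝ ln(z/z₀). From the pair, with r = V₁/V₂ = 0.77544,
ln z₀ = (ln z₁ − r·ln z₂)/(1 − r) = (2.3026 − 0.77544×4.1604)/0.22456 = -4.1127 → z₀ = 0.01636 m
V₃ = V₁ · ln(z₃/z₀)/ln(z₁/z₀) = 29.8 × 9.3806/6.4153 = 43.5741 kt

43.6 kt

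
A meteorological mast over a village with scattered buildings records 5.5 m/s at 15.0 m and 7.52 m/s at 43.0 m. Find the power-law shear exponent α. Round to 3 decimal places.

Power law: V₂/V₁ = (z₂/z₁)^α ⇒ α = ln(V₂/V₁) / ln(z₂/z₁)
α = ln(7.52/5.5) / ln(43.0/15.0) = ln(1.3673) / ln(2.8667)
  = 0.31282 / 1.05315 = 0.29703

α ≈ 0.297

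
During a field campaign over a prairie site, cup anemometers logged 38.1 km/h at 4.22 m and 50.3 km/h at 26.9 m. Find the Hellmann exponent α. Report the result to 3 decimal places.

α ≈ 0.150

Power law: V₂/V₁ = (z₂/z₁)^α ⇒ α = ln(V₂/V₁) / ln(z₂/z₁)
α = ln(50.3/38.1) / ln(26.9/4.22) = ln(1.3202) / ln(6.3744)
  = 0.27779 / 1.85229 = 0.14997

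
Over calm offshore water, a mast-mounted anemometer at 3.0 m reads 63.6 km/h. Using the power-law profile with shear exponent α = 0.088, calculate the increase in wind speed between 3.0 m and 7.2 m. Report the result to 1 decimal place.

5.1 km/h

Power law: V₂ = V₁ · (z₂/z₁)^α = 63.6 × (2.4000)^0.088 = 68.6935 km/h
ΔV = 68.6935 − 63.6 = 5.0935 km/h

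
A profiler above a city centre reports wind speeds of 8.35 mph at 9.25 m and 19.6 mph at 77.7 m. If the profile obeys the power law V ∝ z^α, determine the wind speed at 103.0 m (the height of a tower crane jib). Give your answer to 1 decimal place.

First find α: α = ln(V₂/V₁)/ln(z₂/z₁) = ln(19.6/8.35)/ln(77.7/9.25) = 0.85327/2.12823 = 0.4009
Extrapolate from 77.7 m to 103.0 m: V₃ = 19.6 × (103.0/77.7)^0.4009 = 19.6 × 1.1196 = 21.9450 mph

21.9 mph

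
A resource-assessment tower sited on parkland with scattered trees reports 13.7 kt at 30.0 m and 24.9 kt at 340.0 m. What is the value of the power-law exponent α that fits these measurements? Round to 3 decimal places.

Power law: V₂/V₁ = (z₂/z₁)^α ⇒ α = ln(V₂/V₁) / ln(z₂/z₁)
α = ln(24.9/13.7) / ln(340.0/30.0) = ln(1.8175) / ln(11.3333)
  = 0.59747 / 2.42775 = 0.24610

α ≈ 0.246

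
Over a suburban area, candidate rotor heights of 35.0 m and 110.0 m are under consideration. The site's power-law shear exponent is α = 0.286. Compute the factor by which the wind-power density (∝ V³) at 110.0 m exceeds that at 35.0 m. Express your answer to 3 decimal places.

2.671

Speed ratio: V_B/V_A = (z_B/z_A)^α = (110.0/35.0)^0.286 = (3.1429)^0.286 = 1.38751
Power-density ratio: P_B/P_A = (V_B/V_A)³ = (1.38751)³ = 2.67119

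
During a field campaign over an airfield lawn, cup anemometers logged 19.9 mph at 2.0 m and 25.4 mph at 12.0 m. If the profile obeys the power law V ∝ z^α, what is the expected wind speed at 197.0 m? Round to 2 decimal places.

First find α: α = ln(V₂/V₁)/ln(z₂/z₁) = ln(25.4/19.9)/ln(12.0/2.0) = 0.24403/1.79176 = 0.1362
Extrapolate from 12.0 m to 197.0 m: V₃ = 25.4 × (197.0/12.0)^0.1362 = 25.4 × 1.4639 = 37.1835 mph

37.18 mph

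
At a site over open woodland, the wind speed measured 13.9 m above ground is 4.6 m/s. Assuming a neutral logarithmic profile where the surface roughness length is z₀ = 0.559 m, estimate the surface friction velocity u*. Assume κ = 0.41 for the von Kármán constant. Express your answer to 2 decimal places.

Log law: V(z) = (u*/κ) · ln(z/z₀) ⇒ u* = κ · V / ln(z/z₀)
u* = 0.41 × 4.6 / ln(13.9/0.559) = 0.41 × 4.6 / 3.2135
   = 1.8860 / 3.2135 = 0.5869 m/s

u* ≈ 0.59 m/s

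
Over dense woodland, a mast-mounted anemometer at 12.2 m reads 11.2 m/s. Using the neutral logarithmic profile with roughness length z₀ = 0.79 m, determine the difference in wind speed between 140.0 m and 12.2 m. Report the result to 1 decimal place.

10.0 m/s

Log law: V₂ = V₁ · ln(z₂/z₀)/ln(z₁/z₀) = 11.2 × 5.1774/2.7372 = 21.1849 m/s
ΔV = 21.1849 − 11.2 = 9.9849 m/s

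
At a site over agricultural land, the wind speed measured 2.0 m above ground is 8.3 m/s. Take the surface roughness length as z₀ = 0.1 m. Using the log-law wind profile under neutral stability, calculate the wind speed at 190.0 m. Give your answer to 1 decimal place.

20.9 m/s

Log law: V(z) ∝ ln(z/z₀), so V₂/V₁ = ln(z₂/z₀) / ln(z₁/z₀).
ln(190.0/0.1) = 7.5496, ln(2.0/0.1) = 2.9957
V₂ = 8.3 × 7.5496/2.9957 = 8.3 × 2.5201 = 20.9170 m/s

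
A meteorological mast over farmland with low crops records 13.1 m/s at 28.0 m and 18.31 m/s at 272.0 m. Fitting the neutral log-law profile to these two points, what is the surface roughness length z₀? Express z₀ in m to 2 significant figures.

Log law: V(z) ∝ ln(z/z₀). With r = V₁/V₂ = 13.1/18.31 = 0.71546,
r · ln(z₂/z₀) = ln(z₁/z₀) ⇒ ln z₀ = (ln z₁ − r·ln z₂)/(1 − r)
ln z₀ = (3.33220 − 0.71546×5.60580) / 0.28454 = -2.3845
z₀ = exp(-2.3845) = 0.09213 m

z₀ ≈ 0.092 m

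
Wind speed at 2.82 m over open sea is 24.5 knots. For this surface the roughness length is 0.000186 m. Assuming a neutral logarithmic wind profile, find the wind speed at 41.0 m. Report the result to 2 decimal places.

31.31 knots

Log law: V(z) ∝ ln(z/z₀), so V₂/V₁ = ln(z₂/z₀) / ln(z₁/z₀).
ln(41.0/0.000186) = 12.3033, ln(2.82/0.000186) = 9.6265
V₂ = 24.5 × 12.3033/9.6265 = 24.5 × 1.2781 = 31.3127 knots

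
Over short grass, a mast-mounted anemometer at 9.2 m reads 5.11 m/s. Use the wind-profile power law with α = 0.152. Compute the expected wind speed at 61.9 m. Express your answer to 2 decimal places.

Power-law profile: V₂ = V₁ · (z₂/z₁)^α
V₂ = 5.11 × (61.9/9.2)^0.152 = 5.11 × (6.7283)^0.152
    = 5.11 × 1.3361 = 6.8275 m/s

6.83 m/s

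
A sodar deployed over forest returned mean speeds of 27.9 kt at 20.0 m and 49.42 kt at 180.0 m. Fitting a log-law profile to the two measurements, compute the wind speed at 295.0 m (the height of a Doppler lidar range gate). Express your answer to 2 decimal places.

54.26 kt

Log law: V ∝ ln(z/z₀). From the pair, with r = V₁/V₂ = 0.56455,
ln z₀ = (ln z₁ − r·ln z₂)/(1 − r) = (2.9957 − 0.56455×5.1930)/0.43545 = 0.1471 → z₀ = 1.158 m
V₃ = V₁ · ln(z₃/z₀)/ln(z₁/z₀) = 27.9 × 5.5399/2.8486 = 54.2585 kt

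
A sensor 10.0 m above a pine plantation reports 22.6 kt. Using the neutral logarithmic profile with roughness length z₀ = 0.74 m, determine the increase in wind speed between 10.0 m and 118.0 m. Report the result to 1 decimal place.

21.4 kt

Log law: V₂ = V₁ · ln(z₂/z₀)/ln(z₁/z₀) = 22.6 × 5.0718/2.6037 = 44.0231 kt
ΔV = 44.0231 − 22.6 = 21.4231 kt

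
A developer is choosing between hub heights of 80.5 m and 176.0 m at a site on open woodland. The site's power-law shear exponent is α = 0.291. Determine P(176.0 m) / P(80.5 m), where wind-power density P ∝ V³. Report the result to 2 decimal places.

1.98

Speed ratio: V_B/V_A = (z_B/z_A)^α = (176.0/80.5)^0.291 = (2.1863)^0.291 = 1.25562
Power-density ratio: P_B/P_A = (V_B/V_A)³ = (1.25562)³ = 1.97958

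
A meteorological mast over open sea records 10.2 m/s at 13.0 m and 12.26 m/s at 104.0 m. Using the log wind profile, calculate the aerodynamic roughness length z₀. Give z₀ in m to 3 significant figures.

z₀ ≈ 0.000439 m

Log law: V(z) ∝ ln(z/z₀). With r = V₁/V₂ = 10.2/12.26 = 0.83197,
r · ln(z₂/z₀) = ln(z₁/z₀) ⇒ ln z₀ = (ln z₁ − r·ln z₂)/(1 − r)
ln z₀ = (2.56495 − 0.83197×4.64439) / 0.16803 = -7.7313
z₀ = exp(-7.7313) = 0.0004389 m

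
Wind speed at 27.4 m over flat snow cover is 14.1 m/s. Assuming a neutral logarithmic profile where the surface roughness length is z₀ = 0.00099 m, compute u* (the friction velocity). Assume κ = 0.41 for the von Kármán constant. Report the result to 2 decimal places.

u* ≈ 0.57 m/s

Log law: V(z) = (u*/κ) · ln(z/z₀) ⇒ u* = κ · V / ln(z/z₀)
u* = 0.41 × 14.1 / ln(27.4/0.00099) = 0.41 × 14.1 / 10.2283
   = 5.7810 / 10.2283 = 0.5652 m/s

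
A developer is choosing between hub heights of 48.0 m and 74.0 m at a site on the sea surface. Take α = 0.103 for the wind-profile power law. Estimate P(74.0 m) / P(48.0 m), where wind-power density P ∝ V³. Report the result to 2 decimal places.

1.14

Speed ratio: V_B/V_A = (z_B/z_A)^α = (74.0/48.0)^0.103 = (1.5417)^0.103 = 1.04559
Power-density ratio: P_B/P_A = (V_B/V_A)³ = (1.04559)³ = 1.14311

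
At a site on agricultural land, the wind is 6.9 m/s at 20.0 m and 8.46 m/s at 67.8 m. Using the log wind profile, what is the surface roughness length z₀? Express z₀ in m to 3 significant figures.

Log law: V(z) ∝ ln(z/z₀). With r = V₁/V₂ = 6.9/8.46 = 0.81560,
r · ln(z₂/z₀) = ln(z₁/z₀) ⇒ ln z₀ = (ln z₁ − r·ln z₂)/(1 − r)
ln z₀ = (2.99573 − 0.81560×4.21656) / 0.18440 = -2.4041
z₀ = exp(-2.4041) = 0.09035 m

z₀ ≈ 0.0903 m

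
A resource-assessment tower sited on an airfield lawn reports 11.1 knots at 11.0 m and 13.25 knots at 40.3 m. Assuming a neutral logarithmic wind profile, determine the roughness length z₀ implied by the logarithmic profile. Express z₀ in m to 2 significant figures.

z₀ ≈ 0.013 m

Log law: V(z) ∝ ln(z/z₀). With r = V₁/V₂ = 11.1/13.25 = 0.83774,
r · ln(z₂/z₀) = ln(z₁/z₀) ⇒ ln z₀ = (ln z₁ − r·ln z₂)/(1 − r)
ln z₀ = (2.39790 − 0.83774×3.69635) / 0.16226 = -4.3058
z₀ = exp(-4.3058) = 0.01349 m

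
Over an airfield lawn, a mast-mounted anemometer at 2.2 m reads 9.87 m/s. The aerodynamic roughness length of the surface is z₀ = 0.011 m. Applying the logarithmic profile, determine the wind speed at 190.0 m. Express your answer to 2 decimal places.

Log law: V(z) ∝ ln(z/z₀), so V₂/V₁ = ln(z₂/z₀) / ln(z₁/z₀).
ln(190.0/0.011) = 9.7569, ln(2.2/0.011) = 5.2983
V₂ = 9.87 × 9.7569/5.2983 = 9.87 × 1.8415 = 18.1757 m/s

18.18 m/s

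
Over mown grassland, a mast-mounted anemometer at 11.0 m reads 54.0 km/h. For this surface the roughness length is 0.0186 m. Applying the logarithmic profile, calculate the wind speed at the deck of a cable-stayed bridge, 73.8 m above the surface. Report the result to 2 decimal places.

Log law: V(z) ∝ ln(z/z₀), so V₂/V₁ = ln(z₂/z₀) / ln(z₁/z₀).
ln(73.8/0.0186) = 8.2860, ln(11.0/0.0186) = 6.3825
V₂ = 54.0 × 8.2860/6.3825 = 54.0 × 1.2982 = 70.1045 km/h

70.10 km/h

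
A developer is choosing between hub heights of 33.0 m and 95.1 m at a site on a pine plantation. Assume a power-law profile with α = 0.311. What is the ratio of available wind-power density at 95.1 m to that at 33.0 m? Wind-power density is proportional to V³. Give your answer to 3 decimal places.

Speed ratio: V_B/V_A = (z_B/z_A)^α = (95.1/33.0)^0.311 = (2.8818)^0.311 = 1.38981
Power-density ratio: P_B/P_A = (V_B/V_A)³ = (1.38981)³ = 2.68453

2.685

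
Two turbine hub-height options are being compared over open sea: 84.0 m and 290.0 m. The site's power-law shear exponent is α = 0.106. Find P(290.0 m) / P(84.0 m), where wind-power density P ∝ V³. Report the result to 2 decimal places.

1.48

Speed ratio: V_B/V_A = (z_B/z_A)^α = (290.0/84.0)^0.106 = (3.4524)^0.106 = 1.14036
Power-density ratio: P_B/P_A = (V_B/V_A)³ = (1.14036)³ = 1.48293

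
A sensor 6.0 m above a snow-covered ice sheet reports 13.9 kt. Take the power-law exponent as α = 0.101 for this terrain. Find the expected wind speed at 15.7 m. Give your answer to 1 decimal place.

15.3 kt

Power-law profile: V₂ = V₁ · (z₂/z₁)^α
V₂ = 13.9 × (15.7/6.0)^0.101 = 13.9 × (2.6167)^0.101
    = 13.9 × 1.1020 = 15.3182 kt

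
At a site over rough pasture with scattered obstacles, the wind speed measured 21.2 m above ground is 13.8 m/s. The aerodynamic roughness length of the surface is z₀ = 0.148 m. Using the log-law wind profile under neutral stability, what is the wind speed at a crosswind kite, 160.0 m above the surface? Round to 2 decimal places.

19.42 m/s

Log law: V(z) ∝ ln(z/z₀), so V₂/V₁ = ln(z₂/z₀) / ln(z₁/z₀).
ln(160.0/0.148) = 6.9857, ln(21.2/0.148) = 4.9645
V₂ = 13.8 × 6.9857/4.9645 = 13.8 × 1.4071 = 19.4183 m/s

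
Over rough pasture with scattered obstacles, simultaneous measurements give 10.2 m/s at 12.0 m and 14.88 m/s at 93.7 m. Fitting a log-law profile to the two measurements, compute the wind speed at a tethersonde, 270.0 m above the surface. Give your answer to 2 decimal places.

17.29 m/s

Log law: V ∝ ln(z/z₀). From the pair, with r = V₁/V₂ = 0.68548,
ln z₀ = (ln z₁ − r·ln z₂)/(1 − r) = (2.4849 − 0.68548×4.5401)/0.31452 = -1.9944 → z₀ = 0.1361 m
V₃ = V₁ · ln(z₃/z₀)/ln(z₁/z₀) = 10.2 × 7.5928/4.4793 = 17.2900 m/s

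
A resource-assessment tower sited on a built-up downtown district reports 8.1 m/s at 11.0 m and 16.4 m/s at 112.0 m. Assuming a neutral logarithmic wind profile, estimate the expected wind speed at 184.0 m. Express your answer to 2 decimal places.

Log law: V ∝ ln(z/z₀). From the pair, with r = V₁/V₂ = 0.49390,
ln z₀ = (ln z₁ − r·ln z₂)/(1 − r) = (2.3979 − 0.49390×4.7185)/0.50610 = 0.1332 → z₀ = 1.142 m
V₃ = V₁ · ln(z₃/z₀)/ln(z₁/z₀) = 8.1 × 5.0817/2.2647 = 18.1756 m/s

18.18 m/s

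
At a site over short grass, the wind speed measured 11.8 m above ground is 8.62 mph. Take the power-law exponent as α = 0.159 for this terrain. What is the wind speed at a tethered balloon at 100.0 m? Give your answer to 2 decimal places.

12.11 mph

Power-law profile: V₂ = V₁ · (z₂/z₁)^α
V₂ = 8.62 × (100.0/11.8)^0.159 = 8.62 × (8.4746)^0.159
    = 8.62 × 1.4047 = 12.1082 mph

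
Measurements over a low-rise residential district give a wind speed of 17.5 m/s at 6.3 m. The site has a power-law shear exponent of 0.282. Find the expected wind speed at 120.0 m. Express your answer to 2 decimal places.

Power-law profile: V₂ = V₁ · (z₂/z₁)^α
V₂ = 17.5 × (120.0/6.3)^0.282 = 17.5 × (19.0476)^0.282
    = 17.5 × 2.2957 = 40.1747 m/s

40.17 m/s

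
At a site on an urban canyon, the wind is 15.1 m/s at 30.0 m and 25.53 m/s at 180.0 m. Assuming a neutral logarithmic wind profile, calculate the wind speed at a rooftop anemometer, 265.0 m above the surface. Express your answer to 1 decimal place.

27.8 m/s

Log law: V ∝ ln(z/z₀). From the pair, with r = V₁/V₂ = 0.59146,
ln z₀ = (ln z₁ − r·ln z₂)/(1 − r) = (3.4012 − 0.59146×5.1930)/0.40854 = 0.8072 → z₀ = 2.242 m
V₃ = V₁ · ln(z₃/z₀)/ln(z₁/z₀) = 15.1 × 4.7725/2.5940 = 27.7814 m/s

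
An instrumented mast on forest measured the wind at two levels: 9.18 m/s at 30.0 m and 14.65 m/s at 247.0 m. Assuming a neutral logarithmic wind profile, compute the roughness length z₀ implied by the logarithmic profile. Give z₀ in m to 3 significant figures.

z₀ ≈ 0.872 m

Log law: V(z) ∝ ln(z/z₀). With r = V₁/V₂ = 9.18/14.65 = 0.62662,
r · ln(z₂/z₀) = ln(z₁/z₀) ⇒ ln z₀ = (ln z₁ − r·ln z₂)/(1 − r)
ln z₀ = (3.40120 − 0.62662×5.50939) / 0.37338 = -0.1369
z₀ = exp(-0.1369) = 0.8721 m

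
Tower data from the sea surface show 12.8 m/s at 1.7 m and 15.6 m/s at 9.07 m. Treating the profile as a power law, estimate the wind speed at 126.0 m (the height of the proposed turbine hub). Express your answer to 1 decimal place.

21.3 m/s

First find α: α = ln(V₂/V₁)/ln(z₂/z₁) = ln(15.6/12.8)/ln(9.07/1.7) = 0.19783/1.67434 = 0.1182
Extrapolate from 9.07 m to 126.0 m: V₃ = 15.6 × (126.0/9.07)^0.1182 = 15.6 × 1.3646 = 21.2884 m/s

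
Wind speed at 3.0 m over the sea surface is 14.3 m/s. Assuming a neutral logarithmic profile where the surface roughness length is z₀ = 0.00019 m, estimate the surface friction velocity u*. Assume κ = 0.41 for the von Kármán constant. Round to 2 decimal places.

u* ≈ 0.61 m/s

Log law: V(z) = (u*/κ) · ln(z/z₀) ⇒ u* = κ · V / ln(z/z₀)
u* = 0.41 × 14.3 / ln(3.0/0.00019) = 0.41 × 14.3 / 9.6671
   = 5.8630 / 9.6671 = 0.6065 m/s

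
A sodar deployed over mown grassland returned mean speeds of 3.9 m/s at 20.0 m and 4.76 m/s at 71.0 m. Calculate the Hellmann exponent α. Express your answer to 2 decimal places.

α ≈ 0.16

Power law: V₂/V₁ = (z₂/z₁)^α ⇒ α = ln(V₂/V₁) / ln(z₂/z₁)
α = ln(4.76/3.9) / ln(71.0/20.0) = ln(1.2205) / ln(3.5500)
  = 0.19927 / 1.26695 = 0.15728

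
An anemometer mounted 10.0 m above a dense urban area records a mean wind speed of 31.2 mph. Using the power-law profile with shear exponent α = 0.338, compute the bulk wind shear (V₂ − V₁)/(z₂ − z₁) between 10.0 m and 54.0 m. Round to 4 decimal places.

0.5448 mph/m

Power law: V₂ = V₁ · (z₂/z₁)^α = 31.2 × (5.4000)^0.338 = 55.1701 mph
ΔV/Δz = (55.1701 − 31.2)/(54.0 − 10.0) = 23.9701/44.0000 = 0.54477 mph/m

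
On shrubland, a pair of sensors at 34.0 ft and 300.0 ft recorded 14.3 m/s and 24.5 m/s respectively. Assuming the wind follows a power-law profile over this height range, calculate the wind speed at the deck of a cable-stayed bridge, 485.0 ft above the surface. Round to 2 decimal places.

First find α: α = ln(V₂/V₁)/ln(z₂/z₁) = ln(24.5/14.3)/ln(300.0/34.0) = 0.53841/2.17742 = 0.2473
Extrapolate from 300.0 ft to 485.0 ft: V₃ = 24.5 × (485.0/300.0)^0.2473 = 24.5 × 1.1261 = 27.5900 m/s

27.59 m/s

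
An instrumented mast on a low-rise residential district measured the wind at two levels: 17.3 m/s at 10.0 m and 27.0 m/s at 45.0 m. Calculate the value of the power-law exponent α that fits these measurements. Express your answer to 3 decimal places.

Power law: V₂/V₁ = (z₂/z₁)^α ⇒ α = ln(V₂/V₁) / ln(z₂/z₁)
α = ln(27.0/17.3) / ln(45.0/10.0) = ln(1.5607) / ln(4.5000)
  = 0.44513 / 1.50408 = 0.29595

α ≈ 0.296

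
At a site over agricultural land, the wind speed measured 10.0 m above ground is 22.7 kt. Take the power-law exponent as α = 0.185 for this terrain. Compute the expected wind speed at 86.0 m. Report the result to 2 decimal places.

33.80 kt

Power-law profile: V₂ = V₁ · (z₂/z₁)^α
V₂ = 22.7 × (86.0/10.0)^0.185 = 22.7 × (8.6000)^0.185
    = 22.7 × 1.4890 = 33.7993 kt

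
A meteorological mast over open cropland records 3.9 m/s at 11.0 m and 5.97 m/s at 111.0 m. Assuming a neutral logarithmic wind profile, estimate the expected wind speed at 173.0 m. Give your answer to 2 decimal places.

6.37 m/s

Log law: V ∝ ln(z/z₀). From the pair, with r = V₁/V₂ = 0.65327,
ln z₀ = (ln z₁ − r·ln z₂)/(1 − r) = (2.3979 − 0.65327×4.7095)/0.34673 = -1.9574 → z₀ = 0.1412 m
V₃ = V₁ · ln(z₃/z₀)/ln(z₁/z₀) = 3.9 × 7.1107/4.3553 = 6.3674 m/s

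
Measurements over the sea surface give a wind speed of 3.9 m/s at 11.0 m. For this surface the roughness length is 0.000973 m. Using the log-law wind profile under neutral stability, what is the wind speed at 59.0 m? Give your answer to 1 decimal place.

4.6 m/s

Log law: V(z) ∝ ln(z/z₀), so V₂/V₁ = ln(z₂/z₀) / ln(z₁/z₀).
ln(59.0/0.000973) = 11.0127, ln(11.0/0.000973) = 9.3330
V₂ = 3.9 × 11.0127/9.3330 = 3.9 × 1.1800 = 4.6019 m/s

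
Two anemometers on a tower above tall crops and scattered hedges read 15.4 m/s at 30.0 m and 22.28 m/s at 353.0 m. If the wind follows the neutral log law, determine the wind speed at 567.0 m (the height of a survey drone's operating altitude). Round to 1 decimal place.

Log law: V ∝ ln(z/z₀). From the pair, with r = V₁/V₂ = 0.69120,
ln z₀ = (ln z₁ − r·ln z₂)/(1 − r) = (3.4012 − 0.69120×5.8665)/0.30880 = -2.1170 → z₀ = 0.1204 m
V₃ = V₁ · ln(z₃/z₀)/ln(z₁/z₀) = 15.4 × 8.4574/5.5182 = 23.6025 m/s

23.6 m/s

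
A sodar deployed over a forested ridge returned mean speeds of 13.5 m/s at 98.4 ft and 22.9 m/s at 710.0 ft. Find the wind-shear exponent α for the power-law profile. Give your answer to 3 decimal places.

Power law: V₂/V₁ = (z₂/z₁)^α ⇒ α = ln(V₂/V₁) / ln(z₂/z₁)
α = ln(22.9/13.5) / ln(710.0/98.4) = ln(1.6963) / ln(7.2154)
  = 0.52845 / 1.97622 = 0.26740

α ≈ 0.267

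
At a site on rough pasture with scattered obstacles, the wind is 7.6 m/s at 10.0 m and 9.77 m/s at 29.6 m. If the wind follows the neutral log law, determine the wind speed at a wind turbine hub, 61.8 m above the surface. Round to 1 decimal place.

11.2 m/s

Log law: V ∝ ln(z/z₀). From the pair, with r = V₁/V₂ = 0.77789,
ln z₀ = (ln z₁ − r·ln z₂)/(1 − r) = (2.3026 − 0.77789×3.3878)/0.22211 = -1.4981 → z₀ = 0.2236 m
V₃ = V₁ · ln(z₃/z₀)/ln(z₁/z₀) = 7.6 × 5.6220/3.8007 = 11.2420 m/s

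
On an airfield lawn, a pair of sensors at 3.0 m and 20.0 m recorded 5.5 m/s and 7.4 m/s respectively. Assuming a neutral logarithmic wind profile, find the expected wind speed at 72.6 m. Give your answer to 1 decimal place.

Log law: V ∝ ln(z/z₀). From the pair, with r = V₁/V₂ = 0.74324,
ln z₀ = (ln z₁ − r·ln z₂)/(1 − r) = (1.0986 − 0.74324×2.9957)/0.25676 = -4.3931 → z₀ = 0.01236 m
V₃ = V₁ · ln(z₃/z₀)/ln(z₁/z₀) = 5.5 × 8.6780/5.4917 = 8.6912 m/s

8.7 m/s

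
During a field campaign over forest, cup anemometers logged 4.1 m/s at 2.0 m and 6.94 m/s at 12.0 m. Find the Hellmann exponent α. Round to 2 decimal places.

Power law: V₂/V₁ = (z₂/z₁)^α ⇒ α = ln(V₂/V₁) / ln(z₂/z₁)
α = ln(6.94/4.1) / ln(12.0/2.0) = ln(1.6927) / ln(6.0000)
  = 0.52631 / 1.79176 = 0.29374

α ≈ 0.29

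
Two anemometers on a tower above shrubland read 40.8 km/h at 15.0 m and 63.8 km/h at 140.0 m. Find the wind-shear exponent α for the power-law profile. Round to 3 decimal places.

Power law: V₂/V₁ = (z₂/z₁)^α ⇒ α = ln(V₂/V₁) / ln(z₂/z₁)
α = ln(63.8/40.8) / ln(140.0/15.0) = ln(1.5637) / ln(9.3333)
  = 0.44707 / 2.23359 = 0.20016

α ≈ 0.200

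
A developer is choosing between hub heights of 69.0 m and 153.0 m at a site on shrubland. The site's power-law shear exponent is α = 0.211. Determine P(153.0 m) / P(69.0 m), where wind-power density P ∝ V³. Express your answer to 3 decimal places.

Speed ratio: V_B/V_A = (z_B/z_A)^α = (153.0/69.0)^0.211 = (2.2174)^0.211 = 1.18297
Power-density ratio: P_B/P_A = (V_B/V_A)³ = (1.18297)³ = 1.65546

1.655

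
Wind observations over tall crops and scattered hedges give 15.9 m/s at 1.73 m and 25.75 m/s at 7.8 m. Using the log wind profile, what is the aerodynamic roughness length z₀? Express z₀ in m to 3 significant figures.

z₀ ≈ 0.152 m

Log law: V(z) ∝ ln(z/z₀). With r = V₁/V₂ = 15.9/25.75 = 0.61748,
r · ln(z₂/z₀) = ln(z₁/z₀) ⇒ ln z₀ = (ln z₁ − r·ln z₂)/(1 − r)
ln z₀ = (0.54812 − 0.61748×2.05412) / 0.38252 = -1.8829
z₀ = exp(-1.8829) = 0.1522 m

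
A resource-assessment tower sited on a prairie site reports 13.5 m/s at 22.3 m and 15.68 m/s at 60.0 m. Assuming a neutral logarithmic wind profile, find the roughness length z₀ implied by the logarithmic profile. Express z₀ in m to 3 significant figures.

z₀ ≈ 0.0486 m

Log law: V(z) ∝ ln(z/z₀). With r = V₁/V₂ = 13.5/15.68 = 0.86097,
r · ln(z₂/z₀) = ln(z₁/z₀) ⇒ ln z₀ = (ln z₁ − r·ln z₂)/(1 − r)
ln z₀ = (3.10459 − 0.86097×4.09434) / 0.13903 = -3.0246
z₀ = exp(-3.0246) = 0.04857 m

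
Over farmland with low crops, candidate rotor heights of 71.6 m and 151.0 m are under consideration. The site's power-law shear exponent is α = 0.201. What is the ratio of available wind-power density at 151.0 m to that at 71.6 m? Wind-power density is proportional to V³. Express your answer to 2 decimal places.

Speed ratio: V_B/V_A = (z_B/z_A)^α = (151.0/71.6)^0.201 = (2.1089)^0.201 = 1.16181
Power-density ratio: P_B/P_A = (V_B/V_A)³ = (1.16181)³ = 1.56823

1.57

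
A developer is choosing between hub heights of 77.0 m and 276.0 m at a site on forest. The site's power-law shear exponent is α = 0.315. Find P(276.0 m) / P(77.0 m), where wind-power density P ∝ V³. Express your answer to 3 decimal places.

Speed ratio: V_B/V_A = (z_B/z_A)^α = (276.0/77.0)^0.315 = (3.5844)^0.315 = 1.49500
Power-density ratio: P_B/P_A = (V_B/V_A)³ = (1.49500)³ = 3.34138

3.341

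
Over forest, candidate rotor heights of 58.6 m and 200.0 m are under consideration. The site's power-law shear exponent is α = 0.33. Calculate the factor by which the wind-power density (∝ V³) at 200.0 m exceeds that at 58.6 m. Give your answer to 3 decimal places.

3.371

Speed ratio: V_B/V_A = (z_B/z_A)^α = (200.0/58.6)^0.33 = (3.4130)^0.33 = 1.49946
Power-density ratio: P_B/P_A = (V_B/V_A)³ = (1.49946)³ = 3.37133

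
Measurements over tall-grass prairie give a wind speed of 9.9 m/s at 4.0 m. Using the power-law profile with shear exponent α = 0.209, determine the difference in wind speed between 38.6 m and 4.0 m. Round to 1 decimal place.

6.0 m/s

Power law: V₂ = V₁ · (z₂/z₁)^α = 9.9 × (9.6500)^0.209 = 15.9002 m/s
ΔV = 15.9002 − 9.9 = 6.0002 m/s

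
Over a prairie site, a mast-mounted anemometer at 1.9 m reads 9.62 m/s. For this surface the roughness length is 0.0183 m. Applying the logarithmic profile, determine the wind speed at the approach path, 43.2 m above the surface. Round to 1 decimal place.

16.1 m/s

Log law: V(z) ∝ ln(z/z₀), so V₂/V₁ = ln(z₂/z₀) / ln(z₁/z₀).
ln(43.2/0.0183) = 7.7667, ln(1.9/0.0183) = 4.6427
V₂ = 9.62 × 7.7667/4.6427 = 9.62 × 1.6729 = 16.0931 m/s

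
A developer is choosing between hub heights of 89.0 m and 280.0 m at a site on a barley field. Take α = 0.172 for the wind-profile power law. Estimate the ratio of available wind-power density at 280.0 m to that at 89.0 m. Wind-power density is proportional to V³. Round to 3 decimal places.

Speed ratio: V_B/V_A = (z_B/z_A)^α = (280.0/89.0)^0.172 = (3.1461)^0.172 = 1.21791
Power-density ratio: P_B/P_A = (V_B/V_A)³ = (1.21791)³ = 1.80654

1.807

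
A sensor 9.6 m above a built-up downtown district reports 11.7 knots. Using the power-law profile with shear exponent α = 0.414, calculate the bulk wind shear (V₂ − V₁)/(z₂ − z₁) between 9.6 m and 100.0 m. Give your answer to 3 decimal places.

0.212 knots/m

Power law: V₂ = V₁ · (z₂/z₁)^α = 11.7 × (10.4167)^0.414 = 30.8692 knots
ΔV/Δz = (30.8692 − 11.7)/(100.0 − 9.6) = 19.1692/90.4000 = 0.21205 knots/m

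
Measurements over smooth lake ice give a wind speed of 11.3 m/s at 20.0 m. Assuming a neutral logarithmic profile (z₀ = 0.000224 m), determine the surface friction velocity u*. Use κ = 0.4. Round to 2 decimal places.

Log law: V(z) = (u*/κ) · ln(z/z₀) ⇒ u* = κ · V / ln(z/z₀)
u* = 0.4 × 11.3 / ln(20.0/0.000224) = 0.4 × 11.3 / 11.3996
   = 4.5200 / 11.3996 = 0.3965 m/s

u* ≈ 0.40 m/s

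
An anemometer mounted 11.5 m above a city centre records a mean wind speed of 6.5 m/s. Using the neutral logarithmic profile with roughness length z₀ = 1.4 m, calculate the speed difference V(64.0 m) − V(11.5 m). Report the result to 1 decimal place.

5.3 m/s

Log law: V₂ = V₁ · ln(z₂/z₀)/ln(z₁/z₀) = 6.5 × 3.8224/2.1059 = 11.7983 m/s
ΔV = 11.7983 − 6.5 = 5.2983 m/s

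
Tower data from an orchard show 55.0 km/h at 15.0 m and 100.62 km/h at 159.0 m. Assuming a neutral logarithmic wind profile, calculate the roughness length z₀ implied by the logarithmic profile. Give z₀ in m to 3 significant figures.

z₀ ≈ 0.871 m

Log law: V(z) ∝ ln(z/z₀). With r = V₁/V₂ = 55.0/100.62 = 0.54661,
r · ln(z₂/z₀) = ln(z₁/z₀) ⇒ ln z₀ = (ln z₁ − r·ln z₂)/(1 − r)
ln z₀ = (2.70805 − 0.54661×5.06890) / 0.45339 = -0.1382
z₀ = exp(-0.1382) = 0.8709 m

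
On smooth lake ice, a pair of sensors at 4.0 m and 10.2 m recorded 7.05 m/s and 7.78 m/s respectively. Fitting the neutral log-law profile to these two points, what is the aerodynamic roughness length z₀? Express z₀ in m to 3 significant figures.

Log law: V(z) ∝ ln(z/z₀). With r = V₁/V₂ = 7.05/7.78 = 0.90617,
r · ln(z₂/z₀) = ln(z₁/z₀) ⇒ ln z₀ = (ln z₁ − r·ln z₂)/(1 − r)
ln z₀ = (1.38629 − 0.90617×2.32239) / 0.09383 = -7.6541
z₀ = exp(-7.6541) = 0.0004741 m

z₀ ≈ 0.000474 m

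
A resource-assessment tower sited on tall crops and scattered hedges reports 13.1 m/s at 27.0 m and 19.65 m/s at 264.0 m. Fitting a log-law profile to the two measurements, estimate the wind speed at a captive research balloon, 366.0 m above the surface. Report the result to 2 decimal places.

Log law: V ∝ ln(z/z₀). From the pair, with r = V₁/V₂ = 0.66667,
ln z₀ = (ln z₁ − r·ln z₂)/(1 − r) = (3.2958 − 0.66667×5.5759)/0.33333 = -1.2644 → z₀ = 0.2824 m
V₃ = V₁ · ln(z₃/z₀)/ln(z₁/z₀) = 13.1 × 7.1670/4.5602 = 20.5885 m/s

20.59 m/s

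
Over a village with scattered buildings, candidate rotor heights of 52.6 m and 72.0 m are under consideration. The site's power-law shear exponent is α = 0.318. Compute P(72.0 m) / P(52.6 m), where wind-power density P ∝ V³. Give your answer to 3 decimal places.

1.349

Speed ratio: V_B/V_A = (z_B/z_A)^α = (72.0/52.6)^0.318 = (1.3688)^0.318 = 1.10499
Power-density ratio: P_B/P_A = (V_B/V_A)³ = (1.10499)³ = 1.34920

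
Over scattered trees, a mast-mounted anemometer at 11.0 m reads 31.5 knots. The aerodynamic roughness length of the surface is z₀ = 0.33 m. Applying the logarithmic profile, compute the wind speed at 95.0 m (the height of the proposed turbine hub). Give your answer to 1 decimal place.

50.9 knots

Log law: V(z) ∝ ln(z/z₀), so V₂/V₁ = ln(z₂/z₀) / ln(z₁/z₀).
ln(95.0/0.33) = 5.6625, ln(11.0/0.33) = 3.5066
V₂ = 31.5 × 5.6625/3.5066 = 31.5 × 1.6148 = 50.8675 knots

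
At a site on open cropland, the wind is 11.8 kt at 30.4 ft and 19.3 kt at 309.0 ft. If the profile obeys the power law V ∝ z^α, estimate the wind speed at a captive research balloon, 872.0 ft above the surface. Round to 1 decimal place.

24.1 kt

First find α: α = ln(V₂/V₁)/ln(z₂/z₁) = ln(19.3/11.8)/ln(309.0/30.4) = 0.49201/2.31890 = 0.2122
Extrapolate from 309.0 ft to 872.0 ft: V₃ = 19.3 × (872.0/309.0)^0.2122 = 19.3 × 1.2462 = 24.0521 kt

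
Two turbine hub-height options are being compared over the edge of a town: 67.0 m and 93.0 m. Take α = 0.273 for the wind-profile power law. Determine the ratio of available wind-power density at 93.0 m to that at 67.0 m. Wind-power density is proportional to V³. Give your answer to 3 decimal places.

1.308

Speed ratio: V_B/V_A = (z_B/z_A)^α = (93.0/67.0)^0.273 = (1.3881)^0.273 = 1.09365
Power-density ratio: P_B/P_A = (V_B/V_A)³ = (1.09365)³ = 1.30807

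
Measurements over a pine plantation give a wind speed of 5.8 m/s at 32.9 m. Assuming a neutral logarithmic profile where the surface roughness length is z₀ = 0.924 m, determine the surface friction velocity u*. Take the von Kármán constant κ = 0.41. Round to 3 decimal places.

Log law: V(z) = (u*/κ) · ln(z/z₀) ⇒ u* = κ · V / ln(z/z₀)
u* = 0.41 × 5.8 / ln(32.9/0.924) = 0.41 × 5.8 / 3.5725
   = 2.3780 / 3.5725 = 0.6656 m/s

u* ≈ 0.666 m/s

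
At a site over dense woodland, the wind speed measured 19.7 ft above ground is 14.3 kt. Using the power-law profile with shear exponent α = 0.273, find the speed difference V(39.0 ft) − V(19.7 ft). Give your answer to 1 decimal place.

Power law: V₂ = V₁ · (z₂/z₁)^α = 14.3 × (1.9797)^0.273 = 17.2309 kt
ΔV = 17.2309 − 14.3 = 2.9309 kt

2.9 kt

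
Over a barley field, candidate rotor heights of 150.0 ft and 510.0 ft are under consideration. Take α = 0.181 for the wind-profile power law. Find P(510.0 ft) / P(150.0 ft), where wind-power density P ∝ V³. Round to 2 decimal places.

1.94

Speed ratio: V_B/V_A = (z_B/z_A)^α = (510.0/150.0)^0.181 = (3.4000)^0.181 = 1.24795
Power-density ratio: P_B/P_A = (V_B/V_A)³ = (1.24795)³ = 1.94354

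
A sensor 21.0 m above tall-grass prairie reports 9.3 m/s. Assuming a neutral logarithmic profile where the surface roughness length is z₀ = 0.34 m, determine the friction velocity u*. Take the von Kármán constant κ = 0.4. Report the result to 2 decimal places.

u* ≈ 0.90 m/s

Log law: V(z) = (u*/κ) · ln(z/z₀) ⇒ u* = κ · V / ln(z/z₀)
u* = 0.4 × 9.3 / ln(21.0/0.34) = 0.4 × 9.3 / 4.1233
   = 3.7200 / 4.1233 = 0.9022 m/s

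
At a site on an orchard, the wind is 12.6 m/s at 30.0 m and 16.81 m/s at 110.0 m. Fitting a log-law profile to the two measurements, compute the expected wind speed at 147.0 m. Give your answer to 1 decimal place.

17.7 m/s

Log law: V ∝ ln(z/z₀). From the pair, with r = V₁/V₂ = 0.74955,
ln z₀ = (ln z₁ − r·ln z₂)/(1 − r) = (3.4012 − 0.74955×4.7005)/0.25045 = -0.4874 → z₀ = 0.6142 m
V₃ = V₁ · ln(z₃/z₀)/ln(z₁/z₀) = 12.6 × 5.4778/3.8886 = 17.7495 m/s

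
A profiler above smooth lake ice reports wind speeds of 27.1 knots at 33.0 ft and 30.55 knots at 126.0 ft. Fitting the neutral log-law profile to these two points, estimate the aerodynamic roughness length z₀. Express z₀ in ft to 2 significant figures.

z₀ ≈ 0.00089 ft

Log law: V(z) ∝ ln(z/z₀). With r = V₁/V₂ = 27.1/30.55 = 0.88707,
r · ln(z₂/z₀) = ln(z₁/z₀) ⇒ ln z₀ = (ln z₁ − r·ln z₂)/(1 − r)
ln z₀ = (3.49651 − 0.88707×4.83628) / 0.11293 = -7.0275
z₀ = exp(-7.0275) = 0.0008871 ft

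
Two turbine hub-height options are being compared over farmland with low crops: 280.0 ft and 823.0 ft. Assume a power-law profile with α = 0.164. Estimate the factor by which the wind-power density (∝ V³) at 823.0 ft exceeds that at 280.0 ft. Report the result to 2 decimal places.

Speed ratio: V_B/V_A = (z_B/z_A)^α = (823.0/280.0)^0.164 = (2.9393)^0.164 = 1.19342
Power-density ratio: P_B/P_A = (V_B/V_A)³ = (1.19342)³ = 1.69971

1.70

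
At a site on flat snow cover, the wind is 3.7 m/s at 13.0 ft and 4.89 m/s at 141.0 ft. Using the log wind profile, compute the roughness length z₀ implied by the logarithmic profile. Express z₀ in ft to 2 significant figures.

Log law: V(z) ∝ ln(z/z₀). With r = V₁/V₂ = 3.7/4.89 = 0.75665,
r · ln(z₂/z₀) = ln(z₁/z₀) ⇒ ln z₀ = (ln z₁ − r·ln z₂)/(1 − r)
ln z₀ = (2.56495 − 0.75665×4.94876) / 0.24335 = -4.8469
z₀ = exp(-4.8469) = 0.007853 ft

z₀ ≈ 0.0079 ft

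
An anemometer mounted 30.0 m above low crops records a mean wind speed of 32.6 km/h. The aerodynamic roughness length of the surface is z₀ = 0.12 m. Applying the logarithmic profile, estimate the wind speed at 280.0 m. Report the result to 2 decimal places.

45.79 km/h

Log law: V(z) ∝ ln(z/z₀), so V₂/V₁ = ln(z₂/z₀) / ln(z₁/z₀).
ln(280.0/0.12) = 7.7551, ln(30.0/0.12) = 5.5215
V₂ = 32.6 × 7.7551/5.5215 = 32.6 × 1.4045 = 45.7877 km/h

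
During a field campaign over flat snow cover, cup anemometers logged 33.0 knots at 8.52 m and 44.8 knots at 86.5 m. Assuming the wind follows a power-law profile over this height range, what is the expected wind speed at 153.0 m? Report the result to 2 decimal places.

48.30 knots

First find α: α = ln(V₂/V₁)/ln(z₂/z₁) = ln(44.8/33.0)/ln(86.5/8.52) = 0.30570/2.31773 = 0.1319
Extrapolate from 86.5 m to 153.0 m: V₃ = 44.8 × (153.0/86.5)^0.1319 = 44.8 × 1.0781 = 48.2998 knots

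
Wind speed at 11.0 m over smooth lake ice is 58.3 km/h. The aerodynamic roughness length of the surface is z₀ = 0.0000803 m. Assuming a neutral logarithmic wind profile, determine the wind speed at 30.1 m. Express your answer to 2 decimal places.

Log law: V(z) ∝ ln(z/z₀), so V₂/V₁ = ln(z₂/z₀) / ln(z₁/z₀).
ln(30.1/0.0000803) = 12.8343, ln(11.0/0.0000803) = 11.8276
V₂ = 58.3 × 12.8343/11.8276 = 58.3 × 1.0851 = 63.2618 km/h

63.26 km/h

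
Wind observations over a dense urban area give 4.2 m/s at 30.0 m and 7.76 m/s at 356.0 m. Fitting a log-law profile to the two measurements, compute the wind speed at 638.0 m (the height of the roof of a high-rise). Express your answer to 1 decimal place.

8.6 m/s

Log law: V ∝ ln(z/z₀). From the pair, with r = V₁/V₂ = 0.54124,
ln z₀ = (ln z₁ − r·ln z₂)/(1 − r) = (3.4012 − 0.54124×5.8749)/0.45876 = 0.4827 → z₀ = 1.621 m
V₃ = V₁ · ln(z₃/z₀)/ln(z₁/z₀) = 4.2 × 5.9756/2.9184 = 8.5996 m/s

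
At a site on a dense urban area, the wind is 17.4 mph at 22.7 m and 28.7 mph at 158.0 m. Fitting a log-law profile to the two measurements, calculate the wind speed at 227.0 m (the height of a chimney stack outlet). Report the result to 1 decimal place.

30.8 mph

Log law: V ∝ ln(z/z₀). From the pair, with r = V₁/V₂ = 0.60627,
ln z₀ = (ln z₁ − r·ln z₂)/(1 − r) = (3.1224 − 0.60627×5.0626)/0.39373 = 0.1348 → z₀ = 1.144 m
V₃ = V₁ · ln(z₃/z₀)/ln(z₁/z₀) = 17.4 × 5.2902/2.9876 = 30.8104 mph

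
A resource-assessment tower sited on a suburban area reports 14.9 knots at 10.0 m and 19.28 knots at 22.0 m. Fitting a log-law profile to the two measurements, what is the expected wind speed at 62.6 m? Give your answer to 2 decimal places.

Log law: V ∝ ln(z/z₀). From the pair, with r = V₁/V₂ = 0.77282,
ln z₀ = (ln z₁ − r·ln z₂)/(1 − r) = (2.3026 − 0.77282×3.0910)/0.22718 = -0.3796 → z₀ = 0.6841 m
V₃ = V₁ · ln(z₃/z₀)/ln(z₁/z₀) = 14.9 × 4.5164/2.6822 = 25.0891 knots

25.09 knots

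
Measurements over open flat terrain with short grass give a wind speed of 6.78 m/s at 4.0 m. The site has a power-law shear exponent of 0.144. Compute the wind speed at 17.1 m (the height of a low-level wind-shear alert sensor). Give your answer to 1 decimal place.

Power-law profile: V₂ = V₁ · (z₂/z₁)^α
V₂ = 6.78 × (17.1/4.0)^0.144 = 6.78 × (4.2750)^0.144
    = 6.78 × 1.2327 = 8.3577 m/s

8.4 m/s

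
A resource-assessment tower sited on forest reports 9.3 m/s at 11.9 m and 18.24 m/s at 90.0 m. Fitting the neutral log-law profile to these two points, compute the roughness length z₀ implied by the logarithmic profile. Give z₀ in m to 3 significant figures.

Log law: V(z) ∝ ln(z/z₀). With r = V₁/V₂ = 9.3/18.24 = 0.50987,
r · ln(z₂/z₀) = ln(z₁/z₀) ⇒ ln z₀ = (ln z₁ − r·ln z₂)/(1 − r)
ln z₀ = (2.47654 − 0.50987×4.49981) / 0.49013 = 0.3718
z₀ = exp(0.3718) = 1.450 m

z₀ ≈ 1.45 m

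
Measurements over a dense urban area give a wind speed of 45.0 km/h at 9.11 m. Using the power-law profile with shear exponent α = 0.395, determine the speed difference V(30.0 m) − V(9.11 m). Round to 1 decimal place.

Power law: V₂ = V₁ · (z₂/z₁)^α = 45.0 × (3.2931)^0.395 = 72.0553 km/h
ΔV = 72.0553 − 45.0 = 27.0553 km/h

27.1 km/h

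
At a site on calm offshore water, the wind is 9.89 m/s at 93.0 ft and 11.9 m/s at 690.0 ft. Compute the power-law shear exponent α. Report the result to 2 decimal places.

Power law: V₂/V₁ = (z₂/z₁)^α ⇒ α = ln(V₂/V₁) / ln(z₂/z₁)
α = ln(11.9/9.89) / ln(690.0/93.0) = ln(1.2032) / ln(7.4194)
  = 0.18501 / 2.00409 = 0.09232

α ≈ 0.09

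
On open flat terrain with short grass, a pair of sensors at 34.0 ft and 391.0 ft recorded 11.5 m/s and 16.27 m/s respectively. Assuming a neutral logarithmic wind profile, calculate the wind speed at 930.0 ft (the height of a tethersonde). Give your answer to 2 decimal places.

Log law: V ∝ ln(z/z₀). From the pair, with r = V₁/V₂ = 0.70682,
ln z₀ = (ln z₁ − r·ln z₂)/(1 − r) = (3.5264 − 0.70682×5.9687)/0.29318 = -2.3619 → z₀ = 0.09424 ft
V₃ = V₁ · ln(z₃/z₀)/ln(z₁/z₀) = 11.5 × 9.1971/5.8883 = 17.9623 m/s

17.96 m/s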